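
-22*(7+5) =-264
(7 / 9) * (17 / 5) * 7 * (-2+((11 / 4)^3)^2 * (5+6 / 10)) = 1146826919 / 25600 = 44797.93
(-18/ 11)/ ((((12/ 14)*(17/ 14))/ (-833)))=14406/ 11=1309.64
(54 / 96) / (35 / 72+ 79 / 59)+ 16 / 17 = 329339 / 263602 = 1.25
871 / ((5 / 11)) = 9581 / 5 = 1916.20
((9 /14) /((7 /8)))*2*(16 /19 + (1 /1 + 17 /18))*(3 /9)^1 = 3812 /2793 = 1.36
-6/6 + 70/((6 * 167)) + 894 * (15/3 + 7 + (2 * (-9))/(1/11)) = -166284.93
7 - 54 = -47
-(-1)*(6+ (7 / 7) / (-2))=11 / 2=5.50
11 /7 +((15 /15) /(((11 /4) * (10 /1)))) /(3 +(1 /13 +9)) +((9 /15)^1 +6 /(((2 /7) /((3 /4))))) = 4333771 /241780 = 17.92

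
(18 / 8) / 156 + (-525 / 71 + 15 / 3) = -35147 / 14768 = -2.38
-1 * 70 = -70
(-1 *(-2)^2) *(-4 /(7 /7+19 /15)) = 120 /17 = 7.06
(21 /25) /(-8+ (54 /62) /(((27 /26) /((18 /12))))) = -651 /5225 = -0.12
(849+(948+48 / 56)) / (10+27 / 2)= 25170 / 329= 76.50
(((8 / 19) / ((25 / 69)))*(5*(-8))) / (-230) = 96 / 475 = 0.20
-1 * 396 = -396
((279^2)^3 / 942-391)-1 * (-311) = 157218614552987 / 314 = 500696224691.04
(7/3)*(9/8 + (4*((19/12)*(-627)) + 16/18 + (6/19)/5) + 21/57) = -190014391/20520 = -9259.96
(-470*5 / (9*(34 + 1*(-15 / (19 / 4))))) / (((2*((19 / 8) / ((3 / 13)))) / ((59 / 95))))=-55460 / 217113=-0.26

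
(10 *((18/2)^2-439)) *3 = -10740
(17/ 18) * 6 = 17/ 3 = 5.67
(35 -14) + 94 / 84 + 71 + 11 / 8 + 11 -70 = 5963 / 168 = 35.49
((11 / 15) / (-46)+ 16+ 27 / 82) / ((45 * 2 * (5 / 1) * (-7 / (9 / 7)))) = -115376 / 17327625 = -0.01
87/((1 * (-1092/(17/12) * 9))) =-0.01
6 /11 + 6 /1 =72 /11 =6.55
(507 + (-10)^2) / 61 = 607 / 61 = 9.95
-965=-965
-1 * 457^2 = -208849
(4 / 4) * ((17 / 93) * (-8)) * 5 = -680 / 93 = -7.31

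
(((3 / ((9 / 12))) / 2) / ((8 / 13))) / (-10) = -13 / 40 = -0.32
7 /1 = 7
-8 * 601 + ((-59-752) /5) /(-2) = -47269 /10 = -4726.90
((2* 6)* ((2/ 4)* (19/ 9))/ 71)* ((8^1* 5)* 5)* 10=76000/ 213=356.81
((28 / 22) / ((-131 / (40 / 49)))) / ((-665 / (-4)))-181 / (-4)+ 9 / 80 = 4868556039 / 107325680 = 45.36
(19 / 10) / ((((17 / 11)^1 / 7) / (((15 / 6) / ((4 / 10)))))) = 7315 / 136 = 53.79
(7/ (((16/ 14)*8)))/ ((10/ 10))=49/ 64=0.77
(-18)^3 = -5832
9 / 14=0.64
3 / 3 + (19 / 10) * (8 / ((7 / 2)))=5.34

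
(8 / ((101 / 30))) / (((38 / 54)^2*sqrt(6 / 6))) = 174960 / 36461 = 4.80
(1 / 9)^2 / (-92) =-1 / 7452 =-0.00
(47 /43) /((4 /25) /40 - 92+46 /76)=-111625 /9333279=-0.01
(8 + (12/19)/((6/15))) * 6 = 1092/19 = 57.47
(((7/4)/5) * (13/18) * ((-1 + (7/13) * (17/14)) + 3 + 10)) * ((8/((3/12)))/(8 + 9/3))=9.31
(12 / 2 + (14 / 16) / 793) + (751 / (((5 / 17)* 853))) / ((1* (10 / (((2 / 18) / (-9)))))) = 65720493151 / 10958149800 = 6.00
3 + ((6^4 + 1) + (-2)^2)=1304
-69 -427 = -496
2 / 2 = 1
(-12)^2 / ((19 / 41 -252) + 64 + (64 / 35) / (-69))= -14258160 / 18571559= -0.77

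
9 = 9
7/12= 0.58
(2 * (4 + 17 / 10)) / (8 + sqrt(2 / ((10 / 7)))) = 456 / 313 - 57 * sqrt(35) / 1565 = 1.24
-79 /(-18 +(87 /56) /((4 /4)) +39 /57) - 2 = 50514 /16771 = 3.01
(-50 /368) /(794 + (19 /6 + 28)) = -75 /455492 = -0.00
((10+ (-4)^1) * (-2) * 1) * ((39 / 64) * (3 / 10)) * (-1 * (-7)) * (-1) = 2457 / 160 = 15.36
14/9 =1.56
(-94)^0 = 1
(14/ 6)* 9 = 21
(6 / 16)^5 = 243 / 32768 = 0.01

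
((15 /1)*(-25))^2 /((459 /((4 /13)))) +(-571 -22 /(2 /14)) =-418175 /663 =-630.73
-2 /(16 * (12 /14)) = -7 /48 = -0.15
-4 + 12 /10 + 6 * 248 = 7426 /5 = 1485.20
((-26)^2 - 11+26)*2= 1382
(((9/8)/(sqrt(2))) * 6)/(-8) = -27 * sqrt(2)/64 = -0.60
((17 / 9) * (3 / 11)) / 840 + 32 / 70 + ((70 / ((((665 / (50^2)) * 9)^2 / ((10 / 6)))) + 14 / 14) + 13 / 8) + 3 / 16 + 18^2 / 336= 13288234961 / 540373680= 24.59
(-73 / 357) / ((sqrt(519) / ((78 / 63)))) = -1898 * sqrt(519) / 3890943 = -0.01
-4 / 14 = -2 / 7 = -0.29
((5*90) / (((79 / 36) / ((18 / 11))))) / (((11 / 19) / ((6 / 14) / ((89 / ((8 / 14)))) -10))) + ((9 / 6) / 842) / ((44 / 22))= -813541484725203 / 140401139032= -5794.41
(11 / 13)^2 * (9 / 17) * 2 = 0.76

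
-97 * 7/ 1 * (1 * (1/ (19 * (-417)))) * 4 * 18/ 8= 2037/ 2641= 0.77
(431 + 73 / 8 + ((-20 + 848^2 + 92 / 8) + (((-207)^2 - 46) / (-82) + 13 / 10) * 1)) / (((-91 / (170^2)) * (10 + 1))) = -1703921598165 / 82082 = -20758772.91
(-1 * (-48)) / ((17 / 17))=48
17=17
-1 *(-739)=739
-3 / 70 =-0.04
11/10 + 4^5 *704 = 7208971/10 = 720897.10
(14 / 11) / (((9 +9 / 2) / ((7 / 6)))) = 98 / 891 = 0.11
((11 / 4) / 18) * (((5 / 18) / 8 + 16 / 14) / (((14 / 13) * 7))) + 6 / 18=0.36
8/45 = 0.18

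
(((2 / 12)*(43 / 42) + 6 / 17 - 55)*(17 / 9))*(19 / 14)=-4434163 / 31752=-139.65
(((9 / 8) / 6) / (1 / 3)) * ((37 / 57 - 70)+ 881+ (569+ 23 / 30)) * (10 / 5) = 2362221 / 1520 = 1554.09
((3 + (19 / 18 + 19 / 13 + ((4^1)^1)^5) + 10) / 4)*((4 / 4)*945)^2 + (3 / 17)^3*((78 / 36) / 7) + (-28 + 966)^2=232958532.22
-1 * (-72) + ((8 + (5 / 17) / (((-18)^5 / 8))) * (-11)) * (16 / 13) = -473808956 / 13049829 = -36.31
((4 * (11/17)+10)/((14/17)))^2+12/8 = 23045/98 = 235.15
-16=-16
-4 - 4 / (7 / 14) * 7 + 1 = -59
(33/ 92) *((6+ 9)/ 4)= 495/ 368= 1.35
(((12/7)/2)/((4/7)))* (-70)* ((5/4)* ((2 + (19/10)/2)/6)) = -2065/32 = -64.53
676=676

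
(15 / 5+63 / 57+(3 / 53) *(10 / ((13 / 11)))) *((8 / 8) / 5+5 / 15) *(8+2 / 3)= 106688 / 5035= 21.19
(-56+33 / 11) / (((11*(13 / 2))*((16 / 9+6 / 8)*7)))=-0.04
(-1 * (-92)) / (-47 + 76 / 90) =-4140 / 2077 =-1.99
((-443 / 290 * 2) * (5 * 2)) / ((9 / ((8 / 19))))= -7088 / 4959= -1.43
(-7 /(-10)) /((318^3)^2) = 7 /10341004328346240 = 0.00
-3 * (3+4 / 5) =-57 / 5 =-11.40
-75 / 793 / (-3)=25 / 793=0.03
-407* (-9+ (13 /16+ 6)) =14245 /16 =890.31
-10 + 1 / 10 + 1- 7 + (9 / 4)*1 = -273 / 20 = -13.65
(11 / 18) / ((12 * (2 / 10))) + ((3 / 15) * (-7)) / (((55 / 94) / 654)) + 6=-92580187 / 59400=-1558.59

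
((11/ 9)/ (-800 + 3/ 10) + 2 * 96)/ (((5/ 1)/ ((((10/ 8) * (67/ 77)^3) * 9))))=188916157849/ 663798982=284.60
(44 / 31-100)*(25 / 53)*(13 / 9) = -993200 / 14787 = -67.17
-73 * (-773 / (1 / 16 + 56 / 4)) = 902864 / 225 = 4012.73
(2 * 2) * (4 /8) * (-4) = -8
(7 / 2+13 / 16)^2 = 4761 / 256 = 18.60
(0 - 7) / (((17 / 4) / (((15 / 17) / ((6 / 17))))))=-70 / 17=-4.12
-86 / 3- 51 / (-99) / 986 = -18289 / 638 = -28.67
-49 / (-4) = 49 / 4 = 12.25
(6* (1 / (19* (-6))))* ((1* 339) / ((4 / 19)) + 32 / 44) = -70883 / 836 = -84.79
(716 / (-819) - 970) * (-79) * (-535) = -41033999.62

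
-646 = -646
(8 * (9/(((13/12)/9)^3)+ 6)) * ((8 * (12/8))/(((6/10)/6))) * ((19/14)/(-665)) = -10121.93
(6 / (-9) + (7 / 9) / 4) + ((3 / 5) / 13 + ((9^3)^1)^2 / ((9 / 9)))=1243570943 / 2340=531440.57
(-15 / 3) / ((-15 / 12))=4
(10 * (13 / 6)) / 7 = 65 / 21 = 3.10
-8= -8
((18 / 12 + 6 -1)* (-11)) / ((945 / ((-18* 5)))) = 6.81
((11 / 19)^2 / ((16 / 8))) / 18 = 121 / 12996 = 0.01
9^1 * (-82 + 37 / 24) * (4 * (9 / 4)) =-52137 / 8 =-6517.12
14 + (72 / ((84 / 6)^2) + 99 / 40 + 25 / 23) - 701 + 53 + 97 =-533.07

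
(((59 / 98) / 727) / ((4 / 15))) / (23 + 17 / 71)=4189 / 31348240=0.00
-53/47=-1.13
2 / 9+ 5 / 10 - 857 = -15413 / 18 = -856.28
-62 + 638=576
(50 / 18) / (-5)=-5 / 9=-0.56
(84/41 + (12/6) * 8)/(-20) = -37/41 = -0.90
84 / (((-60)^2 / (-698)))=-2443 / 150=-16.29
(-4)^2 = 16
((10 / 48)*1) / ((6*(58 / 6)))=5 / 1392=0.00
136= 136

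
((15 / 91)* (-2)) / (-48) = 5 / 728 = 0.01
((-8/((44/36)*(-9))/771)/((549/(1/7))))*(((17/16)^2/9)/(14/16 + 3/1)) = 289/36373211028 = 0.00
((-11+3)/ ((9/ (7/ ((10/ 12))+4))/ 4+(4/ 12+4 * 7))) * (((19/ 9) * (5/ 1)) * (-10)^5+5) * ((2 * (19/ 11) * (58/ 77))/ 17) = 8308159045376/ 183284871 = 45329.21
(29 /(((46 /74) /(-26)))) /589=-27898 /13547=-2.06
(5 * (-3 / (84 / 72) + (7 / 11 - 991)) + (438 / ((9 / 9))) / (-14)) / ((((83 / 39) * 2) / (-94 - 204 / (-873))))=9746865193 / 88561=110058.21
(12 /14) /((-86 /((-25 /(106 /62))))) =2325 /15953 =0.15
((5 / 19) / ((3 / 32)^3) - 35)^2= 80869.83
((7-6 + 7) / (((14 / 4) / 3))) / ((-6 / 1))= -1.14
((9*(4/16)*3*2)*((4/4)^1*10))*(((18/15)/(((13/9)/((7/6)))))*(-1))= -1701/13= -130.85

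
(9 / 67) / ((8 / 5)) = 45 / 536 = 0.08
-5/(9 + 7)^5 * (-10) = 25/524288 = 0.00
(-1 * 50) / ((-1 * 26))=25 / 13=1.92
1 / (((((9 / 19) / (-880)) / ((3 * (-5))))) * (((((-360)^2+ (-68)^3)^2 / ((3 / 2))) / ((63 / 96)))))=5775 / 7192182784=0.00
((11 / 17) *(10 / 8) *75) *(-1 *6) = -12375 / 34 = -363.97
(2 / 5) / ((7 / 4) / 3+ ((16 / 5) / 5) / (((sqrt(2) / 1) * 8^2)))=42000 / 61241 - 360 * sqrt(2) / 61241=0.68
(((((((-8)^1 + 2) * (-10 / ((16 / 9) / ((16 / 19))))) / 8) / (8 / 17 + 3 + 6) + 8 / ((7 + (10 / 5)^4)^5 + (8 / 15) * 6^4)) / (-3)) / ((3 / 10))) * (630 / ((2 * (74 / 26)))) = -24006193953625 / 520402029899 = -46.13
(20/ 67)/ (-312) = -5/ 5226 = -0.00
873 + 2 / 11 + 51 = 10166 / 11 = 924.18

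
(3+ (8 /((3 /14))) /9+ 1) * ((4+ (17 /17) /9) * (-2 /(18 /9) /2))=-4070 /243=-16.75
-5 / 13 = -0.38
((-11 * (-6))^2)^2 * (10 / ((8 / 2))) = 47436840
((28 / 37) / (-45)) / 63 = -4 / 14985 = -0.00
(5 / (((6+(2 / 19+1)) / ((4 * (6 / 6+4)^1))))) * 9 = 380 / 3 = 126.67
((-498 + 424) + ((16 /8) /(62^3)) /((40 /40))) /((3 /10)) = -44090675 /178746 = -246.67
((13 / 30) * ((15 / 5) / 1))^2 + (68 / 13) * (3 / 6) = 5597 / 1300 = 4.31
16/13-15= -13.77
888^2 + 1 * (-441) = 788103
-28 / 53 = -0.53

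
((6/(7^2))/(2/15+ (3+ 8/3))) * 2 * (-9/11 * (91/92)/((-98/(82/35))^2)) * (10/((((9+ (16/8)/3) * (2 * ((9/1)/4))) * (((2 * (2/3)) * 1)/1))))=-0.00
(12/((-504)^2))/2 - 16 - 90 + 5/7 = -4457375/42336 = -105.29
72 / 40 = 9 / 5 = 1.80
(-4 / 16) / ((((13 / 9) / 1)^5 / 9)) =-0.36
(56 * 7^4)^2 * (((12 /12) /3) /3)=18078415936 /9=2008712881.78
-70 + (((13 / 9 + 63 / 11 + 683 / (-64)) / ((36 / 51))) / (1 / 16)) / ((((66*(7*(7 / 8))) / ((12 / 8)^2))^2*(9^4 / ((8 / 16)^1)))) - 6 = -152976626576945 / 2012850344736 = -76.00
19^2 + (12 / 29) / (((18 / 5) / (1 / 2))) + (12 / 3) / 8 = 62911 / 174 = 361.56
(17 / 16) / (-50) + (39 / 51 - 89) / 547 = -1358083 / 7439200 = -0.18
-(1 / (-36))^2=-1 / 1296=-0.00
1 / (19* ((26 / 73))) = 73 / 494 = 0.15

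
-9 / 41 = -0.22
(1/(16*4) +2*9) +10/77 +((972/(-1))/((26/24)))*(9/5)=-1596.87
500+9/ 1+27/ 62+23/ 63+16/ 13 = 25949149/ 50778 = 511.03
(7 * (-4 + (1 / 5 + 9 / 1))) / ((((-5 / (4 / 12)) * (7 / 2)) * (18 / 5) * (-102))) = 0.00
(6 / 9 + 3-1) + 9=35 / 3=11.67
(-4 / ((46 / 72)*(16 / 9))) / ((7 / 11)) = -891 / 161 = -5.53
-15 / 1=-15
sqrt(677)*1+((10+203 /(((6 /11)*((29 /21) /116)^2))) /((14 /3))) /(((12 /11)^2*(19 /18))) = sqrt(677)+476622267 /1064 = 447979.28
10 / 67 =0.15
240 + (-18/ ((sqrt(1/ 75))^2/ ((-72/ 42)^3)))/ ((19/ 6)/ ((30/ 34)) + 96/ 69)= 5677532880/ 3535987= 1605.64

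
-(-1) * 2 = 2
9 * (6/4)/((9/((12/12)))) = 3/2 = 1.50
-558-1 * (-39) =-519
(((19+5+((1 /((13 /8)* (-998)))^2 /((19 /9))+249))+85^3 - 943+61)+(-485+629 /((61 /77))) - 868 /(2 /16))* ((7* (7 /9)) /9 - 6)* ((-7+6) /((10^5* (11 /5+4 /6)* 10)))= 170193357428960063 /149011523487450000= 1.14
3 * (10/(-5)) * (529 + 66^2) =-29310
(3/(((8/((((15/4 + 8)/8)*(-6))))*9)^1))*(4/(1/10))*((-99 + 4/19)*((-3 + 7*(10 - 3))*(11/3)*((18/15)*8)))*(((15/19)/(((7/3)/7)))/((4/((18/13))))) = 9039359835/4693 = 1926136.76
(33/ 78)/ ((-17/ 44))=-242/ 221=-1.10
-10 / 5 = -2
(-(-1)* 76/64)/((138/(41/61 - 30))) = -0.25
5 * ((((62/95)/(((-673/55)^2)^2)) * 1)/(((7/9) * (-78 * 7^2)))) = -851008125/17380062353032561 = -0.00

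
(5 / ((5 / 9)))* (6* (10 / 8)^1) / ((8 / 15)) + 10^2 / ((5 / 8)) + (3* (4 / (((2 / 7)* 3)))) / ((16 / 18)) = 302.31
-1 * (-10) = 10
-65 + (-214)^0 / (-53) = -3446 / 53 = -65.02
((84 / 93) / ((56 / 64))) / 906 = 16 / 14043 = 0.00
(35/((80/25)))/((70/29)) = 4.53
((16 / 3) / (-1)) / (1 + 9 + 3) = -16 / 39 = -0.41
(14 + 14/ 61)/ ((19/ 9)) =7812/ 1159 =6.74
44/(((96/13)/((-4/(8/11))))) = -1573/48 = -32.77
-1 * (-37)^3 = 50653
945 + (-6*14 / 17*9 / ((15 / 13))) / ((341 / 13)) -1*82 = 24971467 / 28985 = 861.53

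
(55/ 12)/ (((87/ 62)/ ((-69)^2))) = 901945/ 58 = 15550.78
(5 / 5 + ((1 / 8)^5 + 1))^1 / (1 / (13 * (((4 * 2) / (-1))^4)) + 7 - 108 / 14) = -5963867 / 2129864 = -2.80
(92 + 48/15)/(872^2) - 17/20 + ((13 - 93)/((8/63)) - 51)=-681.85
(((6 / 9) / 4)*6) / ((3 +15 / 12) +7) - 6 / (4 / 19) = -2557 / 90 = -28.41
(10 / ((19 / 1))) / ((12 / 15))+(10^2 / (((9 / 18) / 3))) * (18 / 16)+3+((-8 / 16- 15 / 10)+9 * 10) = 29133 / 38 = 766.66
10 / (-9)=-10 / 9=-1.11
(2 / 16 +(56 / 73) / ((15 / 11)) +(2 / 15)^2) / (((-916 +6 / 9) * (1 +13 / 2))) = -92681 / 902061000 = -0.00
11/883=0.01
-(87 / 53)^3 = -4.42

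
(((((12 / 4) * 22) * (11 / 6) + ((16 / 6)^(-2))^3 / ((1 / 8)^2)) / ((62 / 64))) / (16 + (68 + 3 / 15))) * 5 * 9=66.85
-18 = -18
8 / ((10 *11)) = 0.07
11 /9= 1.22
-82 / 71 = -1.15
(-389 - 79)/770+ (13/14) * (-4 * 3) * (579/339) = -854412/43505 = -19.64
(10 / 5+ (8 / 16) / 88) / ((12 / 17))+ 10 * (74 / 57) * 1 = 634979 / 40128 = 15.82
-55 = -55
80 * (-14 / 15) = -224 / 3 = -74.67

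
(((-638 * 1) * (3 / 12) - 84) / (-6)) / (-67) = -487 / 804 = -0.61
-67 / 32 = -2.09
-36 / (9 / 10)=-40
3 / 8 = 0.38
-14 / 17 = -0.82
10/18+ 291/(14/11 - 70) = -103/28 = -3.68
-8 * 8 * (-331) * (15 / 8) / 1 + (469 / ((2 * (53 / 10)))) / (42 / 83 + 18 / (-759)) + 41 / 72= 64111826411 / 1610352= 39812.31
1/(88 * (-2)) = -0.01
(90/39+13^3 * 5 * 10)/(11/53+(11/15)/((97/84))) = 36708796400/281567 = 130373.22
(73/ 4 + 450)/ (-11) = -1873/ 44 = -42.57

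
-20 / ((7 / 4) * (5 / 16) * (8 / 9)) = -288 / 7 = -41.14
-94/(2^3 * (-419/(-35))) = -1645/1676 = -0.98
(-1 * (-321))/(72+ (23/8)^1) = 2568/599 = 4.29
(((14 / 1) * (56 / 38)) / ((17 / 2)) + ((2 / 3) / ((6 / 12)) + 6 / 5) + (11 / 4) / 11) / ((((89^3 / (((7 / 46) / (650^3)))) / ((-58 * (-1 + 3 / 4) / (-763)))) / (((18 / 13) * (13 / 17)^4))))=-0.00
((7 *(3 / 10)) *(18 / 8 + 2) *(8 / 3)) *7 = 833 / 5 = 166.60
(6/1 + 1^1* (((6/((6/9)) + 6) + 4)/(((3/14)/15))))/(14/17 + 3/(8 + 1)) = 68136/59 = 1154.85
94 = 94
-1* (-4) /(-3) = -4 /3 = -1.33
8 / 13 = 0.62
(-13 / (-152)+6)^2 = 855625 / 23104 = 37.03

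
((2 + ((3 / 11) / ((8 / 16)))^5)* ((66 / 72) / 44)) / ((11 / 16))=329878 / 5314683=0.06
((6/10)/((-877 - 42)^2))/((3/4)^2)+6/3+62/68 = 1254173629/430726110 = 2.91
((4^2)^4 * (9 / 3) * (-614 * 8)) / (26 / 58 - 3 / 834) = -2595261251584 / 1195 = -2171766737.73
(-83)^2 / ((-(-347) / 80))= 551120 / 347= 1588.24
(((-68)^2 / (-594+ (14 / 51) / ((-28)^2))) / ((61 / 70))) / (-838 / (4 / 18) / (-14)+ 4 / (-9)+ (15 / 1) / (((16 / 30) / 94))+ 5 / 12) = -14559773760 / 4747960553083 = -0.00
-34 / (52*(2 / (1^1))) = -17 / 52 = -0.33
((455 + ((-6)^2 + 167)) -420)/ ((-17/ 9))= -126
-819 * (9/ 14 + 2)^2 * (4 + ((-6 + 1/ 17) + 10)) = -21943701/ 476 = -46100.21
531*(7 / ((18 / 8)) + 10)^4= 11438788784 / 729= 15691068.29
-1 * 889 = -889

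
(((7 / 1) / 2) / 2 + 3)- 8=-13 / 4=-3.25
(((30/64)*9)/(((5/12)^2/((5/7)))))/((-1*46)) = -243/644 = -0.38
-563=-563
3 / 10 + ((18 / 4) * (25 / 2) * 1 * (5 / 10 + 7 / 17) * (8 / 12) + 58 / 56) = 42277 / 1190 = 35.53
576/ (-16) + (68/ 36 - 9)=-388/ 9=-43.11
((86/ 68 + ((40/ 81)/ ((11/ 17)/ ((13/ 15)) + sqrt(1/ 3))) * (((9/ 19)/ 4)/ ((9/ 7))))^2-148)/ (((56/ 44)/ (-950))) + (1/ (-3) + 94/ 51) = 534006363444125 * sqrt(3)/ 3733092280539 + 1410707451295799176729/ 12946364028909252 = 109213.30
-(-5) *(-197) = -985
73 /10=7.30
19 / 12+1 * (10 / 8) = 17 / 6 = 2.83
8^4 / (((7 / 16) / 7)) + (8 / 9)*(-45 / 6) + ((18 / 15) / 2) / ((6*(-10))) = 19658797 / 300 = 65529.32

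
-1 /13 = -0.08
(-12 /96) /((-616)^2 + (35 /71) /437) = -31027 /94187050776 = -0.00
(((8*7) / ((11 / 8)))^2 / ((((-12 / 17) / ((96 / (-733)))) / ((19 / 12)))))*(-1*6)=-259309568 / 88693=-2923.68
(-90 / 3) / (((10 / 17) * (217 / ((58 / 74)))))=-1479 / 8029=-0.18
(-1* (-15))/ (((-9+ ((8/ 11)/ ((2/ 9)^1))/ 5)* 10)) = -55/ 306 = -0.18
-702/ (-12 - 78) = 39/ 5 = 7.80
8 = 8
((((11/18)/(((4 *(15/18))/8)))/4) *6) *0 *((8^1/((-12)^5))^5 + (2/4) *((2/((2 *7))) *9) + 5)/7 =0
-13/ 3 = -4.33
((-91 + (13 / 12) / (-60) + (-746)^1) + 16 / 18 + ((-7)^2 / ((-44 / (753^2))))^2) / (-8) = -1447349235340753 / 29040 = -49839849701.82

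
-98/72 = -49/36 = -1.36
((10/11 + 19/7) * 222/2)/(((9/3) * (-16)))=-10323/1232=-8.38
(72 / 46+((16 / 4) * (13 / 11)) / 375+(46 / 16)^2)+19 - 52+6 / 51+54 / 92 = -2317579877 / 103224000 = -22.45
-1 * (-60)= 60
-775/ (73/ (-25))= 19375/ 73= 265.41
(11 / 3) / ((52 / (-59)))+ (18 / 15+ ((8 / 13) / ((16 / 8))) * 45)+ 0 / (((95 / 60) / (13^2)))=8491 / 780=10.89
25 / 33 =0.76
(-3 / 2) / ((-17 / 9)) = 27 / 34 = 0.79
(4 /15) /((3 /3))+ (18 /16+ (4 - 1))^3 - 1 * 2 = 525743 /7680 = 68.46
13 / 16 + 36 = 36.81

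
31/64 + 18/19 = 1741/1216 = 1.43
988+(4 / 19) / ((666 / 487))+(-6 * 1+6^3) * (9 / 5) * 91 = 35386.15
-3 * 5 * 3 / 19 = -45 / 19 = -2.37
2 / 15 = 0.13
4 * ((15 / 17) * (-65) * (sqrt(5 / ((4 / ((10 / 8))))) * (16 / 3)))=-26000 / 17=-1529.41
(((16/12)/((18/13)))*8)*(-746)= -155168/27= -5746.96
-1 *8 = -8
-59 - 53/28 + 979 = 25707/28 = 918.11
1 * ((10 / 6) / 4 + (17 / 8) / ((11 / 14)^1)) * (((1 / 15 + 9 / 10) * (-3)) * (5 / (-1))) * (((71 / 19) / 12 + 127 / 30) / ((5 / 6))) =468959 / 1900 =246.82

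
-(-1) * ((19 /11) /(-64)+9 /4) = 1565 /704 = 2.22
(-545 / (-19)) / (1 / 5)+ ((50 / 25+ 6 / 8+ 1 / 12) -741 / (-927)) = 147.05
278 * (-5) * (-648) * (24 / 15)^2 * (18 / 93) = 69175296 / 155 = 446292.23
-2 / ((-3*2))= 1 / 3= 0.33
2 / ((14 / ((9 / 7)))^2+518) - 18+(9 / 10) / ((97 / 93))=-428478993 / 25007570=-17.13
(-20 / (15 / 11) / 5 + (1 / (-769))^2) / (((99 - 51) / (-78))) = 338258297 / 70963320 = 4.77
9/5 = 1.80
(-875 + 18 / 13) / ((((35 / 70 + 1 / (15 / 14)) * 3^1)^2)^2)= -113570000 / 44444413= -2.56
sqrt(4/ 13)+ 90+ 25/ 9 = 2 * sqrt(13)/ 13+ 835/ 9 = 93.33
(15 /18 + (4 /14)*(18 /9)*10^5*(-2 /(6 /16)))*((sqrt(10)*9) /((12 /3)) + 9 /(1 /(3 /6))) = -38399895*sqrt(10) /56-38399895 /28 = -3539837.86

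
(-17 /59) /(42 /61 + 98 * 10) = -1037 /3529498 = -0.00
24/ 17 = 1.41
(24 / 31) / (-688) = -3 / 2666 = -0.00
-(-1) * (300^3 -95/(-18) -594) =485989403/18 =26999411.28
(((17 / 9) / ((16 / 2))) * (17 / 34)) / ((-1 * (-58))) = 17 / 8352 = 0.00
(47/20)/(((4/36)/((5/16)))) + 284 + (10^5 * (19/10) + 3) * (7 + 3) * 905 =110049756199/64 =1719527440.61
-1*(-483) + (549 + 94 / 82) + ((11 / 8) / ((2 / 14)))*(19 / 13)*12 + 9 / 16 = 10255061 / 8528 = 1202.52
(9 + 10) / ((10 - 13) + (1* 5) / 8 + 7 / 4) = -152 / 5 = -30.40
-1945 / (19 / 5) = -9725 / 19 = -511.84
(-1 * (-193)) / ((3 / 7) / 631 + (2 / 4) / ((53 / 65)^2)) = 4789238258 / 18678679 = 256.40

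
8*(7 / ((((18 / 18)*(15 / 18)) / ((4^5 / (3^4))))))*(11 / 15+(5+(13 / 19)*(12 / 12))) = 209764352 / 38475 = 5451.96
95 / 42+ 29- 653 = -26113 / 42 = -621.74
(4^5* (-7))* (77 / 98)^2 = -30976 / 7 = -4425.14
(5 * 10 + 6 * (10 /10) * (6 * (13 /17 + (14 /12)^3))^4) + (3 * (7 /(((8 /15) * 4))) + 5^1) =5571499419391141 /23380534656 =238296.49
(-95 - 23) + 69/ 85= -9961/ 85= -117.19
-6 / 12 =-1 / 2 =-0.50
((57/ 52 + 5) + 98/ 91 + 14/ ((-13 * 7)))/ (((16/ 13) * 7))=365/ 448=0.81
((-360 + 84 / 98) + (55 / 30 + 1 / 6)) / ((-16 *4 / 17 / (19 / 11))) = 201875 / 1232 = 163.86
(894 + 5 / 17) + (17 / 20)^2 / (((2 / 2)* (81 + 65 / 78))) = 1492949339 / 1669400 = 894.30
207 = 207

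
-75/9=-25/3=-8.33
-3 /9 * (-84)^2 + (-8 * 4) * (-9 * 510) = 144528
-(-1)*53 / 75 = 53 / 75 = 0.71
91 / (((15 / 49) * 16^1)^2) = 218491 / 57600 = 3.79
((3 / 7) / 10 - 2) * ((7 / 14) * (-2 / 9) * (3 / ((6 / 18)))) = 137 / 70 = 1.96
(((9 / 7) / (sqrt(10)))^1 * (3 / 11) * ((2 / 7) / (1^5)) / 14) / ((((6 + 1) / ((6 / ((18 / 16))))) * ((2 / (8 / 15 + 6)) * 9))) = 8 * sqrt(10) / 40425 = 0.00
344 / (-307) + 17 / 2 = 4531 / 614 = 7.38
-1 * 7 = -7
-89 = -89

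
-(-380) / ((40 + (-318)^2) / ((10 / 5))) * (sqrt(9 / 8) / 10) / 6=19 * sqrt(2) / 202328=0.00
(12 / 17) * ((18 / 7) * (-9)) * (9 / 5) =-17496 / 595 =-29.41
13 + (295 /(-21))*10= -2677 /21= -127.48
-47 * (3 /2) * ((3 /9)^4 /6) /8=-47 /2592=-0.02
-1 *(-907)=907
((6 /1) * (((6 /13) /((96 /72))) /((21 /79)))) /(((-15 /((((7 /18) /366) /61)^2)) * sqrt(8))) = -553 * sqrt(2) /13996483750080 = -0.00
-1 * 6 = -6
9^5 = 59049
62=62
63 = 63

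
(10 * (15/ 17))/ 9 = 0.98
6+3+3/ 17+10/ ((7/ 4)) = 1772/ 119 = 14.89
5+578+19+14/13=7840/13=603.08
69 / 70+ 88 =6229 / 70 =88.99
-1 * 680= -680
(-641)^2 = 410881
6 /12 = 1 /2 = 0.50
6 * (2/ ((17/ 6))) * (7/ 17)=504/ 289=1.74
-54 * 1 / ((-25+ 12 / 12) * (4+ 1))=9 / 20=0.45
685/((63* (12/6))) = 685/126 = 5.44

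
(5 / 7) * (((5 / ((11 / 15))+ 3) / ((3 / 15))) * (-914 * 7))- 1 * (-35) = -2467415 / 11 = -224310.45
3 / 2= 1.50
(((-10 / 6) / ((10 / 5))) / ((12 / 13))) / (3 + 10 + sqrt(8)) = -845 / 11592 + 65*sqrt(2) / 5796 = -0.06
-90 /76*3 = -135 /38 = -3.55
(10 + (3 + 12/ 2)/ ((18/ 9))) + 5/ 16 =237/ 16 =14.81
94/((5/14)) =1316/5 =263.20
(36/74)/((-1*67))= -18/2479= -0.01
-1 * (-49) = 49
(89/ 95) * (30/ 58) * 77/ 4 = 20559/ 2204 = 9.33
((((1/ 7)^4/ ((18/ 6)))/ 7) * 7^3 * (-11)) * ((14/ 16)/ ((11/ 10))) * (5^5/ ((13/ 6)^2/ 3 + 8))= -140625/ 7231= -19.45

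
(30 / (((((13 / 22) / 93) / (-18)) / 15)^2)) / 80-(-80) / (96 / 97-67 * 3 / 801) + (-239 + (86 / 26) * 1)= 2189540811736774 / 3233477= 677147482.95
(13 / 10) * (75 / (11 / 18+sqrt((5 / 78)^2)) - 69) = 21606 / 395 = 54.70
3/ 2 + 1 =5/ 2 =2.50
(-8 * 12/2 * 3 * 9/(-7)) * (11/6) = 2376/7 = 339.43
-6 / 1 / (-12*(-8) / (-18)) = 9 / 8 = 1.12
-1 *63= -63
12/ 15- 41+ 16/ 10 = -193/ 5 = -38.60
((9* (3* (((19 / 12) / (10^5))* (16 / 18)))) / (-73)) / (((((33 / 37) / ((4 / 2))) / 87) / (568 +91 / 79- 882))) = 100772941 / 317185000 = 0.32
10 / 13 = 0.77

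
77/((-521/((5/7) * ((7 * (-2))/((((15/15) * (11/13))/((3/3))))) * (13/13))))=910/521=1.75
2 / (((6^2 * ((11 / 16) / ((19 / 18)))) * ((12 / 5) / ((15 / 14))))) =475 / 12474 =0.04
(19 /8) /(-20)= -19 /160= -0.12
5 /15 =1 /3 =0.33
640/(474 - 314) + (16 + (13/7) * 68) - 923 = -5437/7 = -776.71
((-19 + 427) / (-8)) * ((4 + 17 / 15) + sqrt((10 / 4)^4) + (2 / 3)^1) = -12291 / 20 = -614.55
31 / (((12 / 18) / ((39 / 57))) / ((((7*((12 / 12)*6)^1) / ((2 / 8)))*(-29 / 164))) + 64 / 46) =16934463 / 742115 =22.82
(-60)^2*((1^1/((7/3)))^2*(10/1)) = 324000/49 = 6612.24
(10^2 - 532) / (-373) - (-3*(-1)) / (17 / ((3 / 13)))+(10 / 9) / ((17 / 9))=140605 / 82433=1.71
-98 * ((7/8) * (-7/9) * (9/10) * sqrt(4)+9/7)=-119/20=-5.95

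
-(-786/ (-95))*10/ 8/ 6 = -131/ 76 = -1.72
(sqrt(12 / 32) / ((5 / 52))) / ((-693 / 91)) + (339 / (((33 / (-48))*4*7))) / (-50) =678 / 1925 - 169*sqrt(6) / 495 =-0.48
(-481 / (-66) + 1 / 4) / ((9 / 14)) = 6965 / 594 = 11.73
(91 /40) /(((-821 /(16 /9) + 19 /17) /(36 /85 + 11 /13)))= -19642 /3132725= -0.01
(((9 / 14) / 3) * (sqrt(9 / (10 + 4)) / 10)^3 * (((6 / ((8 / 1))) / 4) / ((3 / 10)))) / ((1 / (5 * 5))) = 81 * sqrt(14) / 175616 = 0.00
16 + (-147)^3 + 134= -3176373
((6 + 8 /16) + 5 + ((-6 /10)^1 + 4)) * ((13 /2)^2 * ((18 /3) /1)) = 75543 /20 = 3777.15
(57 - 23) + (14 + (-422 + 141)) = -233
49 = 49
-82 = -82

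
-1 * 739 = -739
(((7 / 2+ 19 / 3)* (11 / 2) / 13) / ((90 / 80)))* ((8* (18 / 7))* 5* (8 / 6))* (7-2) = 2535.78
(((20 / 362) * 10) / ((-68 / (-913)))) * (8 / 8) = 22825 / 3077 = 7.42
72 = 72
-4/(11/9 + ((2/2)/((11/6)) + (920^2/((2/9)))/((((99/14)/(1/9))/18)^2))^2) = -4743684/110084201972336695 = -0.00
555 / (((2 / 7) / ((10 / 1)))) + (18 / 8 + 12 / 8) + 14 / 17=19429.57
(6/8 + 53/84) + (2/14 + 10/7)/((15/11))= 38/15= 2.53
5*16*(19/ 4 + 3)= 620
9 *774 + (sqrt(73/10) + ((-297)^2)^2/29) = sqrt(730)/10 + 7781029695/29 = 268311371.49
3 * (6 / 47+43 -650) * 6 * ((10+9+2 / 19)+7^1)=-254653344 / 893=-285166.12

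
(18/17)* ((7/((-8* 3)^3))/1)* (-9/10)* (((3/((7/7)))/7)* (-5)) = -9/8704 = -0.00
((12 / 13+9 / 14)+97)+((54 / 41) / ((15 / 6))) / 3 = 3684047 / 37310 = 98.74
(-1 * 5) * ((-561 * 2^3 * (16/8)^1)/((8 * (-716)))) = -2805/358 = -7.84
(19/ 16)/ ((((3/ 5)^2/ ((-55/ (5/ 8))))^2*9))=5747500/ 729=7884.09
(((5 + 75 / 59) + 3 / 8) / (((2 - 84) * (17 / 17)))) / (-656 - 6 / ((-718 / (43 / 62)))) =34911673 / 282560854888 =0.00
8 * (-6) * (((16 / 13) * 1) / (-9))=256 / 39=6.56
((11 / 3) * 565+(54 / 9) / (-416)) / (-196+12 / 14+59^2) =9048977 / 14352624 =0.63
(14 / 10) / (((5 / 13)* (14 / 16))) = 104 / 25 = 4.16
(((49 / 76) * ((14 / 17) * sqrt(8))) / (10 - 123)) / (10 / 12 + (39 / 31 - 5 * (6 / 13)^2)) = -10781862 * sqrt(2) / 1177494239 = -0.01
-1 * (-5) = 5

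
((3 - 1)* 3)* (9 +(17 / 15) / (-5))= 1316 / 25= 52.64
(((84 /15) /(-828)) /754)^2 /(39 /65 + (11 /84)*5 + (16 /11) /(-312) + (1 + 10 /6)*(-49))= -3773 /6068816287708005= -0.00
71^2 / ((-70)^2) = 1.03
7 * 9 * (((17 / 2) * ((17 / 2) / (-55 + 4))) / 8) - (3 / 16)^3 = -45723 / 4096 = -11.16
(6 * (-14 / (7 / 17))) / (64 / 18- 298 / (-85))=-78030 / 2701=-28.89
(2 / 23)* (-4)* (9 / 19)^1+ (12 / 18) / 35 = -6686 / 45885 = -0.15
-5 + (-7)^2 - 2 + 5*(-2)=32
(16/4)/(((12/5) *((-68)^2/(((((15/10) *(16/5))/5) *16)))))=0.01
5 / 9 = 0.56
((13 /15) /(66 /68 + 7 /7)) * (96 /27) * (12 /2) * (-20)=-113152 /603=-187.65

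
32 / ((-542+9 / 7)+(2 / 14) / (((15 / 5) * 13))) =-4368 / 73807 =-0.06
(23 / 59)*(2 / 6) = 23 / 177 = 0.13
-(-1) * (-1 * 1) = -1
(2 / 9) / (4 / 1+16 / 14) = 0.04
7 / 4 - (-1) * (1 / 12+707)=4253 / 6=708.83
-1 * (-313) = 313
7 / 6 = 1.17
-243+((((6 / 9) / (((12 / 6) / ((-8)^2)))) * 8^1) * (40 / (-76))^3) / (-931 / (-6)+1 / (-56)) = -8694434381 / 35755967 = -243.16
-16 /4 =-4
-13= -13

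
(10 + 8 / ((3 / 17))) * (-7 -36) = -7138 / 3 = -2379.33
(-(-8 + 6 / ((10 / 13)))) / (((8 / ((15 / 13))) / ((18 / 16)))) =27 / 832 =0.03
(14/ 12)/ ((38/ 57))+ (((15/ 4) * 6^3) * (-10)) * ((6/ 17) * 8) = -1555081/ 68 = -22868.84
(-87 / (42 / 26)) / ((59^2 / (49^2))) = -129311 / 3481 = -37.15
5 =5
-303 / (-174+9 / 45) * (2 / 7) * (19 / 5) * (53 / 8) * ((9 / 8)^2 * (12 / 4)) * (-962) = -35663457843 / 778624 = -45803.18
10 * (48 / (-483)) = -160 / 161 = -0.99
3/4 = 0.75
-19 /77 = -0.25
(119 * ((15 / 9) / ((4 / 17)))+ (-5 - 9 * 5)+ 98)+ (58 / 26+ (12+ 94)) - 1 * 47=148535 / 156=952.15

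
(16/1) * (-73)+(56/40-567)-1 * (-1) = -8663/5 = -1732.60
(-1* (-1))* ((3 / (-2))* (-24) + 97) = 133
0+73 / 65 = 73 / 65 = 1.12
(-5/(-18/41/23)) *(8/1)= 18860/9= 2095.56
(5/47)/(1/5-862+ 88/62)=-775/6267873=-0.00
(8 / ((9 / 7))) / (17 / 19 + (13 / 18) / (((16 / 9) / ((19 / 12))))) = 19456 / 4809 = 4.05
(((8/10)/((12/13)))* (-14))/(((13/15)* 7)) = -2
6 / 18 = 0.33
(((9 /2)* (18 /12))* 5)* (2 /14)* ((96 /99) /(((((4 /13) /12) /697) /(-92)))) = -900300960 /77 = -11692220.26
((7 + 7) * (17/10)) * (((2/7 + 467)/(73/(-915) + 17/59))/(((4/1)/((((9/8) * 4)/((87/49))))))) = 33821.01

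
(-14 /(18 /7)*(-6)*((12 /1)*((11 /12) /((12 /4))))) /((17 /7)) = 7546 /153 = 49.32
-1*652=-652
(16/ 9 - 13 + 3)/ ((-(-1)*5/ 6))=-148/ 15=-9.87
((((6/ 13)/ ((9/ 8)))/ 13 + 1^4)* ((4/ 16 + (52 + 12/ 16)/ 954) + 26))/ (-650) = -52499263/ 1257562800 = -0.04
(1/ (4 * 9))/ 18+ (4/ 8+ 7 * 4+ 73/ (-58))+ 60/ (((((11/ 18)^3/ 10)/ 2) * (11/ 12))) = 1585662638909/ 275133672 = 5763.24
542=542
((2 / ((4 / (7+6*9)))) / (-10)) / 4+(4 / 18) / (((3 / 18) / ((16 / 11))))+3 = 11027 / 2640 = 4.18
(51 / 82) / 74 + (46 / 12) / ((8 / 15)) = 174659 / 24272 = 7.20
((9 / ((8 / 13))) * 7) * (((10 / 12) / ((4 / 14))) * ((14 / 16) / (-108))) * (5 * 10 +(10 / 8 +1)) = -4659655 / 36864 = -126.40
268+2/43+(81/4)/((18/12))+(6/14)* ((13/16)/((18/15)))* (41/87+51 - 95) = 32192401/119712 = 268.92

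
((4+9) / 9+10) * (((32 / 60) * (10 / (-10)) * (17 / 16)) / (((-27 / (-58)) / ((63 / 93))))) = -355453 / 37665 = -9.44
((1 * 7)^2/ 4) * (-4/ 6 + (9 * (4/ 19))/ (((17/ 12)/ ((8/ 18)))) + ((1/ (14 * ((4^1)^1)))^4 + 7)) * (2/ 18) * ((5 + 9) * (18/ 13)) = 5078382509/ 27783168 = 182.79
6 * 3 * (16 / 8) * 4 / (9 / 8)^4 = 65536 / 729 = 89.90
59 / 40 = 1.48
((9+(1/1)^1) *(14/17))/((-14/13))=-130/17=-7.65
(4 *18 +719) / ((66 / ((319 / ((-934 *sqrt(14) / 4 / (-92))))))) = 150742 *sqrt(14) / 1401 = 402.59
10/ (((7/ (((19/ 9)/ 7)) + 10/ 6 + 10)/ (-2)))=-285/ 497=-0.57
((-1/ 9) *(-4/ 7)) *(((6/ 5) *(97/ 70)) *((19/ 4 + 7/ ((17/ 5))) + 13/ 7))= 5335/ 5831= 0.91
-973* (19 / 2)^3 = -6673807 / 8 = -834225.88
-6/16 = -0.38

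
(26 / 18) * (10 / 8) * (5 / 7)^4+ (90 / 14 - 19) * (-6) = 6560369 / 86436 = 75.90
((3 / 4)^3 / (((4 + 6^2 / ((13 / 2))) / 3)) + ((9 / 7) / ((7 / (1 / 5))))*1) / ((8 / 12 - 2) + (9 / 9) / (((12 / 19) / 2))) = 988227 / 10693760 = 0.09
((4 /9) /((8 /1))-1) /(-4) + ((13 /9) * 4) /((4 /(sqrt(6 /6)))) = 121 /72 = 1.68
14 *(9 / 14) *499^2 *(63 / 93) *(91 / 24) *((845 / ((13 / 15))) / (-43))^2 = 1357038798058125 / 458552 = 2959400020.19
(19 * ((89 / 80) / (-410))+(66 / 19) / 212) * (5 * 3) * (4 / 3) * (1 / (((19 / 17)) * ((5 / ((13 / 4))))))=-256721777 / 627562400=-0.41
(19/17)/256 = 19/4352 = 0.00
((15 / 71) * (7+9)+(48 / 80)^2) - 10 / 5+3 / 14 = 48571 / 24850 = 1.95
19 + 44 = 63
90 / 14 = 45 / 7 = 6.43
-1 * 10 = -10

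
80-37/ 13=1003/ 13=77.15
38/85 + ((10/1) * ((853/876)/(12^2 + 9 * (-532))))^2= 157224604414117/351683156600640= 0.45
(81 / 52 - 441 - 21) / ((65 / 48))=-287316 / 845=-340.02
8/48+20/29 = 149/174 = 0.86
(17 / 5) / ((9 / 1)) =17 / 45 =0.38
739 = 739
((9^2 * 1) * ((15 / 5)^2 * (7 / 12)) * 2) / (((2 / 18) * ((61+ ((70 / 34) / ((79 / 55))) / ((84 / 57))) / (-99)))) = -4070877426 / 332917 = -12227.90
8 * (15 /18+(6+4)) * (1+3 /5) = 416 /3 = 138.67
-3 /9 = -1 /3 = -0.33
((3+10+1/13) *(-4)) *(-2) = 1360/13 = 104.62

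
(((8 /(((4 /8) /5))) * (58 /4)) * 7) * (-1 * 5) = -40600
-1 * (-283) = 283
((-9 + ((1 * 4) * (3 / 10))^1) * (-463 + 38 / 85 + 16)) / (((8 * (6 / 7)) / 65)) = 44903131 / 1360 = 33017.01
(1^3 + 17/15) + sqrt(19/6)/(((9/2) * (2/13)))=32/15 + 13 * sqrt(114)/54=4.70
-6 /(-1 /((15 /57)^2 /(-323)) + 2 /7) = -1050 /816271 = -0.00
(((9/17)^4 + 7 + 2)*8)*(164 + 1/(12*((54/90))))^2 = 1470848337125/751689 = 1956724.57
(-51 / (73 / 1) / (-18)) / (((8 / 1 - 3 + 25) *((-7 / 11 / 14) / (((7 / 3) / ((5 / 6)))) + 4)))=1309 / 4030695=0.00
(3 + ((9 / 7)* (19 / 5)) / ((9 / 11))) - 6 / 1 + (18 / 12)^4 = 4499 / 560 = 8.03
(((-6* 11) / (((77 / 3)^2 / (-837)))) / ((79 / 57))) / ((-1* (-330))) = 429381 / 2341955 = 0.18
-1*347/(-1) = 347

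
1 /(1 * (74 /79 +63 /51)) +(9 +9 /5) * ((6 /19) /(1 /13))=12413989 /277115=44.80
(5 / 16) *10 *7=175 / 8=21.88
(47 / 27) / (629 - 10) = 47 / 16713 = 0.00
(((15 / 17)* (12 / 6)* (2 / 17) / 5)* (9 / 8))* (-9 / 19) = -243 / 10982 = -0.02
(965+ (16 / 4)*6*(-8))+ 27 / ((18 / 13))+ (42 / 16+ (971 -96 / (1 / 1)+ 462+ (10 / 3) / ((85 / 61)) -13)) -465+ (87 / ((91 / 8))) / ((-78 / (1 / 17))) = 799538413 / 482664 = 1656.51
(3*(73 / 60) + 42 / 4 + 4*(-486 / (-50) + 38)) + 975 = 1180.03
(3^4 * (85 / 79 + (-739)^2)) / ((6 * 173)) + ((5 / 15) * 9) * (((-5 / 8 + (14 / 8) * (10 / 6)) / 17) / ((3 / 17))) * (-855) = 4445283327 / 109336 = 40657.09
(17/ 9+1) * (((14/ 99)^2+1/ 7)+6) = 10993190/ 617463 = 17.80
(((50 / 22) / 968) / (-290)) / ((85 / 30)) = -15 / 5249464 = -0.00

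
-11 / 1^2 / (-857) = 11 / 857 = 0.01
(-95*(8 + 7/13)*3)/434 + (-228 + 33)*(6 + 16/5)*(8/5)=-2876.01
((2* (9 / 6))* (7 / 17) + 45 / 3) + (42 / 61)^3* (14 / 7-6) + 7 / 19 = 1121577407 / 73314863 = 15.30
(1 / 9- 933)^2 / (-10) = -35246408 / 405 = -87028.17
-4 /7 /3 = -4 /21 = -0.19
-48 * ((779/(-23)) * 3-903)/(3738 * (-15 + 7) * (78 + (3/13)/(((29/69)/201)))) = -2903654/339181759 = -0.01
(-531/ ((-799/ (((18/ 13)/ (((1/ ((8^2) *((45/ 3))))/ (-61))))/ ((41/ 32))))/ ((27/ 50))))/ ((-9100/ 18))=217617767424/ 4844237125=44.92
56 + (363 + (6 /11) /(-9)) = 13825 /33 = 418.94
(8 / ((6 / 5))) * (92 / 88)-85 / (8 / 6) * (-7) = 59825 / 132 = 453.22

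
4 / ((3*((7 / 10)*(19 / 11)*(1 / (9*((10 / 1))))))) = 13200 / 133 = 99.25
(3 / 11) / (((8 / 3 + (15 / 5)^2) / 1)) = 9 / 385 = 0.02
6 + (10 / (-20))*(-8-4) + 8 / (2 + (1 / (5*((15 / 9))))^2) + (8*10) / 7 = 27.40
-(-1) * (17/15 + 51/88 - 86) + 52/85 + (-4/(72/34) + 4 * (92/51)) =-1054885/13464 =-78.35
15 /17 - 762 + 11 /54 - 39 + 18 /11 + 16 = -7899439 /10098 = -782.28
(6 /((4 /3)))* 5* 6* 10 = 1350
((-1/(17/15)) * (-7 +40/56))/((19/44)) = 29040/2261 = 12.84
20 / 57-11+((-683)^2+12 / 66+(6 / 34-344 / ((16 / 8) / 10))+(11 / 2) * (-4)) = 4953628583 / 10659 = 464736.71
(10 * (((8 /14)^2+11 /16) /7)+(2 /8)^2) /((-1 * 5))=-8293 /27440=-0.30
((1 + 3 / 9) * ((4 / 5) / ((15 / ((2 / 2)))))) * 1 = 0.07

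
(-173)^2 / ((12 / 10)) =149645 / 6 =24940.83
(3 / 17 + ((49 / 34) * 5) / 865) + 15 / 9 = 32671 / 17646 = 1.85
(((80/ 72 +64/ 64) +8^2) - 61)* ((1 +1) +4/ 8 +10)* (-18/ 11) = -1150/ 11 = -104.55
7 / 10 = 0.70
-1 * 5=-5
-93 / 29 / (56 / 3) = -279 / 1624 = -0.17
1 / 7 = 0.14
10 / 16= 5 / 8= 0.62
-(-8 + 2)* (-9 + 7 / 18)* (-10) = 1550 / 3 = 516.67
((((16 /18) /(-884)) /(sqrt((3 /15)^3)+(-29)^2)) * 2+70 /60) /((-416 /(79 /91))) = -8103633253559 /3328445959046208 - 395 * sqrt(5) /1664222979523104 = -0.00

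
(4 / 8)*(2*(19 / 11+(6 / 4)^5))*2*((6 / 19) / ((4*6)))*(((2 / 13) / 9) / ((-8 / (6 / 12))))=-0.00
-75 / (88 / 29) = -2175 / 88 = -24.72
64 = 64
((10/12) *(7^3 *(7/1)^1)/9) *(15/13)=60025/234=256.52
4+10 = 14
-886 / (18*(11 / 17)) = -7531 / 99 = -76.07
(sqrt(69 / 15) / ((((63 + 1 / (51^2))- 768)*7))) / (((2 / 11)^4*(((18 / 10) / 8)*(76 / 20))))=-21156245*sqrt(115) / 487765264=-0.47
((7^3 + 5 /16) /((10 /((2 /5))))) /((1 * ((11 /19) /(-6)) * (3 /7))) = -730569 /2200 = -332.08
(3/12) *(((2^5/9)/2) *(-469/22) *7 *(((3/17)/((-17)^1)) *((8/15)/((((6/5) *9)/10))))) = 262640/772497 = 0.34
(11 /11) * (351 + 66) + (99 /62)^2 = 1612749 /3844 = 419.55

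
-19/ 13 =-1.46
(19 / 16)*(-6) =-57 / 8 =-7.12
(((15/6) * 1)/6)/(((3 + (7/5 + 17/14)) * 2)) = 0.04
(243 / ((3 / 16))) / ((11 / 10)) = 12960 / 11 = 1178.18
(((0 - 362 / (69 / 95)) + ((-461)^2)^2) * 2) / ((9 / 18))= 12465588284156 / 69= 180660699770.38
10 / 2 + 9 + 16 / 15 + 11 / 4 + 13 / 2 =1459 / 60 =24.32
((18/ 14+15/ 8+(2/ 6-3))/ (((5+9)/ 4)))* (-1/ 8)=-83/ 4704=-0.02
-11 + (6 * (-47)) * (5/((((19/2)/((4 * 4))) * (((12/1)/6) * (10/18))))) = -40817/19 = -2148.26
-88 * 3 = -264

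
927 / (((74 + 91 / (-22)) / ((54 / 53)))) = 1101276 / 81461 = 13.52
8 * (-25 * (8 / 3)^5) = -6553600 / 243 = -26969.55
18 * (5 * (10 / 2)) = 450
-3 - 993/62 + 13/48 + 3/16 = -13807/744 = -18.56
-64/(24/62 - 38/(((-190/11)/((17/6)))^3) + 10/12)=-77352192000/1677761293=-46.10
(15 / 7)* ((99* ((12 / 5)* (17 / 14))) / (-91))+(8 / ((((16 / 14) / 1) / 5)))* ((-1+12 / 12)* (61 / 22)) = -30294 / 4459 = -6.79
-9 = -9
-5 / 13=-0.38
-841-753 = -1594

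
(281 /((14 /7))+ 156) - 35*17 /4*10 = -1191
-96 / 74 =-48 / 37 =-1.30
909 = 909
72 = 72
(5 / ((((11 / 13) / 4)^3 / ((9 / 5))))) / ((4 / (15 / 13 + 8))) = 2895984 / 1331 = 2175.80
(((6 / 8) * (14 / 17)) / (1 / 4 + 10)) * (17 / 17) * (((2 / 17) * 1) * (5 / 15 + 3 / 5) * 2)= 784 / 59245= 0.01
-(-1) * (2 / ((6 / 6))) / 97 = 2 / 97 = 0.02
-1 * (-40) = 40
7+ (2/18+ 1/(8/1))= 521/72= 7.24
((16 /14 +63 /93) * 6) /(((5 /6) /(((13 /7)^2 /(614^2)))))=120159 /1002149617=0.00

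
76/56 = 19/14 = 1.36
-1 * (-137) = 137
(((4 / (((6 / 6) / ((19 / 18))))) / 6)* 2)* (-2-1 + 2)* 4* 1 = -152 / 27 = -5.63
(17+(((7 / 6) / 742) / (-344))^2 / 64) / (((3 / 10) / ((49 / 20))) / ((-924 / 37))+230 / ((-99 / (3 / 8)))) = -196492879477411517 / 10126496118226944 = -19.40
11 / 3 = 3.67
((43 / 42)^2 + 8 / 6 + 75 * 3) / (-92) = -401101 / 162288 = -2.47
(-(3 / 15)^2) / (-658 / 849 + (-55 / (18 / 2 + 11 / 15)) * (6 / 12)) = 247908 / 22314025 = 0.01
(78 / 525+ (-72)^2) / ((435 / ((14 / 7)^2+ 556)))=14515616 / 2175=6673.85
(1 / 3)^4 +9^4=531442 / 81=6561.01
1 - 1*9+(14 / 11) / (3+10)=-1130 / 143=-7.90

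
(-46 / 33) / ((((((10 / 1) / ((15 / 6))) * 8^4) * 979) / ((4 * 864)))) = -207 / 689216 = -0.00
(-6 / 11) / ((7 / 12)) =-0.94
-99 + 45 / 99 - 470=-6254 / 11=-568.55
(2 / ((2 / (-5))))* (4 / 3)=-20 / 3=-6.67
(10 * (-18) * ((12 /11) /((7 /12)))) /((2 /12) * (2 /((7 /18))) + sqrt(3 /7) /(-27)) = -37791360 /96151 - 233280 * sqrt(21) /96151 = -404.16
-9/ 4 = -2.25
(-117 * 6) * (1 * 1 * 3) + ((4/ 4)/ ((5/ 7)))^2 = -52601/ 25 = -2104.04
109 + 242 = 351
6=6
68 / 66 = 34 / 33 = 1.03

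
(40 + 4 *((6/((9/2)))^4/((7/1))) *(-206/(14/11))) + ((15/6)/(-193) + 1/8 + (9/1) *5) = -1269758251/6128136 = -207.20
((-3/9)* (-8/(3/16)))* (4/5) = 512/45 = 11.38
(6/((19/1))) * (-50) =-15.79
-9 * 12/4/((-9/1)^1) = 3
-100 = -100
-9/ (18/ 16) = -8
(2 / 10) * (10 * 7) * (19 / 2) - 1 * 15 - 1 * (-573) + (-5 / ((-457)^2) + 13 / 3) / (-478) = 103472252992 / 149744733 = 690.99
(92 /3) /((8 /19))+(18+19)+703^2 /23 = 2980411 /138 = 21597.18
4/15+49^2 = 36019/15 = 2401.27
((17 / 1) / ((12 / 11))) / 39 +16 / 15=1.47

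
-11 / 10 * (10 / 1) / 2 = -11 / 2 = -5.50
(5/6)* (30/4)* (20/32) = 125/32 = 3.91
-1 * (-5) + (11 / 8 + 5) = 91 / 8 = 11.38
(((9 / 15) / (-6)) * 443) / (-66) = 0.67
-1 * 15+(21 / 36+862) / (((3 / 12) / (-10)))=-34518.33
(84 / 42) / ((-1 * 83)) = -2 / 83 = -0.02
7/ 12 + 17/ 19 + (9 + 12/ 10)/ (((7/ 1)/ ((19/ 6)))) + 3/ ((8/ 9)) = 151099/ 15960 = 9.47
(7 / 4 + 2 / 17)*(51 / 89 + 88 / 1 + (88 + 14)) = 2154047 / 6052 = 355.92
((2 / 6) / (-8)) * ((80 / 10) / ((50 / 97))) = -97 / 150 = -0.65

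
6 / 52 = 3 / 26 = 0.12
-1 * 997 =-997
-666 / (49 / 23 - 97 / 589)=-338.80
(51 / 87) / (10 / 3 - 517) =-51 / 44689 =-0.00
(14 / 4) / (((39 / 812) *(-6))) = -1421 / 117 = -12.15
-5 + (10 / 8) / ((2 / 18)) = 6.25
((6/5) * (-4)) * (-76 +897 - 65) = -18144/5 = -3628.80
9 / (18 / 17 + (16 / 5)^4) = 0.08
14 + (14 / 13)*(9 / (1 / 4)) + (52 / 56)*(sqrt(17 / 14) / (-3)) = 686 / 13- 13*sqrt(238) / 588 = 52.43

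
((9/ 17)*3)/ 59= 27/ 1003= 0.03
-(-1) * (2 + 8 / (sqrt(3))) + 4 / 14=16 / 7 + 8 * sqrt(3) / 3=6.90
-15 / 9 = -5 / 3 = -1.67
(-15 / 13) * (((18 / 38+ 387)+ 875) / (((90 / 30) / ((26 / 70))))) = -23987 / 133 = -180.35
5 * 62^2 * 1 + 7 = 19227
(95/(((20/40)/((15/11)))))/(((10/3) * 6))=285/22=12.95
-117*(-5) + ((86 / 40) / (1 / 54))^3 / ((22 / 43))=67305130083 / 22000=3059324.09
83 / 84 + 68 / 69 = 1271 / 644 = 1.97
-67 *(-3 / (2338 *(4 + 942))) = 201 / 2211748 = 0.00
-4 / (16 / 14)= -7 / 2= -3.50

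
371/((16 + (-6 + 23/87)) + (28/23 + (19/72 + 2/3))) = 17816904/596089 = 29.89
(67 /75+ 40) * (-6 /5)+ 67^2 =554991 /125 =4439.93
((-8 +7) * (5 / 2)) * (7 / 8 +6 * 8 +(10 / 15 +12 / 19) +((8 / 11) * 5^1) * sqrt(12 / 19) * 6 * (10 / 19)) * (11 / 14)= -1258345 / 12768- 6000 * sqrt(57) / 2527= -116.48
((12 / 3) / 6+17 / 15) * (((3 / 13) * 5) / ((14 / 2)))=27 / 91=0.30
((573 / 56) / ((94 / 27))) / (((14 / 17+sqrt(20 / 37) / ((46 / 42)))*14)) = 5147836011 / 6776494592 -308507211*sqrt(185) / 6776494592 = 0.14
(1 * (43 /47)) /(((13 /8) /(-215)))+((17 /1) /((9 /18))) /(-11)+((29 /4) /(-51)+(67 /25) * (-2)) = -4443701381 /34277100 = -129.64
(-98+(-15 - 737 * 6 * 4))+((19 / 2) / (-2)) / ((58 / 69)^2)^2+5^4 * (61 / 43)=-32941283988769 / 1946437312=-16923.89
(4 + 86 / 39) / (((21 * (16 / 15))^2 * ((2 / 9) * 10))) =1815 / 326144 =0.01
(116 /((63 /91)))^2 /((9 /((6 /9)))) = 4548128 /2187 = 2079.62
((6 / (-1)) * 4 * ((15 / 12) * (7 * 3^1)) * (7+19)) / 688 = -4095 / 172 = -23.81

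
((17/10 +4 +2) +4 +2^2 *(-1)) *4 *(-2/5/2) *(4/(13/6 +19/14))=-6468/925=-6.99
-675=-675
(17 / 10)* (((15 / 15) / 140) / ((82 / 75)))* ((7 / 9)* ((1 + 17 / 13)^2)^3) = 258187500 / 197899169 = 1.30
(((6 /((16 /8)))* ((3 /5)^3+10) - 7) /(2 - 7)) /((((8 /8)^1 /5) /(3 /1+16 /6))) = -50252 /375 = -134.01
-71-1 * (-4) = -67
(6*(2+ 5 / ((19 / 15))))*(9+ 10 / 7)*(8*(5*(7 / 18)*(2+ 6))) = 2639680 / 57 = 46310.18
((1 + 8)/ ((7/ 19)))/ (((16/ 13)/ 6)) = 6669/ 56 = 119.09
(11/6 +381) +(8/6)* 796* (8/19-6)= -210455/38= -5538.29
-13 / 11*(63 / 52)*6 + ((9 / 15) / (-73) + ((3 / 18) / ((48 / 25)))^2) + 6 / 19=-52364179283 / 6327383040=-8.28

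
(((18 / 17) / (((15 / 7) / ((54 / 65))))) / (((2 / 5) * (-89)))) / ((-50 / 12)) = 6804 / 2458625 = 0.00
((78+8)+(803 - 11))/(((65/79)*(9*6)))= 34681/1755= 19.76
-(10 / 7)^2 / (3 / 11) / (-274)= 550 / 20139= 0.03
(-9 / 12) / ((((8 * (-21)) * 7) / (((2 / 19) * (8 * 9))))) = 9 / 1862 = 0.00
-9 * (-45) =405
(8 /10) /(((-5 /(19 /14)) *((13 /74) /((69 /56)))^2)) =-123838371 /11593400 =-10.68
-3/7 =-0.43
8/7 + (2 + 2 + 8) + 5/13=1231/91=13.53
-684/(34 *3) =-114/17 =-6.71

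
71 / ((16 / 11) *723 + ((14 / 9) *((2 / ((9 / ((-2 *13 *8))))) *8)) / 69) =4365009 / 64141040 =0.07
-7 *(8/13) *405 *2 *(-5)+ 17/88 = 19958621/1144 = 17446.35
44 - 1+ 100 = 143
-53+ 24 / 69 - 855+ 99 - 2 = -18645 / 23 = -810.65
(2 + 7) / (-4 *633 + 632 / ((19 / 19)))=-9 / 1900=-0.00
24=24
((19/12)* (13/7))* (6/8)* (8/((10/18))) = 2223/70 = 31.76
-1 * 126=-126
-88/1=-88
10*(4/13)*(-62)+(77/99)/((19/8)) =-423352/2223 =-190.44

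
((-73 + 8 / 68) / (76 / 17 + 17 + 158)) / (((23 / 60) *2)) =-4130 / 7797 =-0.53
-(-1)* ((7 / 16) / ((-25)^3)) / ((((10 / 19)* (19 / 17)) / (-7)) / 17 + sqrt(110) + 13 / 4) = 371853699 / 407082247437500 - 28647703* sqrt(110) / 101770561859375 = -0.00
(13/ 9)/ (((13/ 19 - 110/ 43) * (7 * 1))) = -10621/ 96453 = -0.11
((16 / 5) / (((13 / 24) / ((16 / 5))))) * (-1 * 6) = -36864 / 325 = -113.43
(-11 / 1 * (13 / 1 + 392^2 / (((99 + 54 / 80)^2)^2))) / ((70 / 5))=-36138738187588223 / 3537634644271854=-10.22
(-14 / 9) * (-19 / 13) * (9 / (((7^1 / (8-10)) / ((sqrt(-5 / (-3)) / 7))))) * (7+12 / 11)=-6764 * sqrt(15) / 3003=-8.72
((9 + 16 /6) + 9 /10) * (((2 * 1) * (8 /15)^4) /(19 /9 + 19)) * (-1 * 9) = -772096 /890625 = -0.87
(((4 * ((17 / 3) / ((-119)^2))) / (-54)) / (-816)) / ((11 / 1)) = 1 / 302818824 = 0.00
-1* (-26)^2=-676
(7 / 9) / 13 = 7 / 117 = 0.06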